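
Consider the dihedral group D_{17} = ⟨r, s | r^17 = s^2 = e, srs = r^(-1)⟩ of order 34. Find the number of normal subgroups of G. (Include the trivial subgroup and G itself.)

G has 20 subgroups. Checking conjugation-invariance by order — order 1: 1/1 normal; order 2: 0/17 normal; order 17: 1/1 normal; order 34: 1/1 normal.
Total normal subgroups: 3.

3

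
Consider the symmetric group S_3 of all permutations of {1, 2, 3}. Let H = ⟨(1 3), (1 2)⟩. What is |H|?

6

|⟨(1 3)⟩| = 2 and |⟨(1 2)⟩| = 2, so |H| is a multiple of lcm(2, 2) = 2 and divides |G| = 6.
Closing {(1 3), (1 2)} under the group operation gives all of G, so |H| = 6.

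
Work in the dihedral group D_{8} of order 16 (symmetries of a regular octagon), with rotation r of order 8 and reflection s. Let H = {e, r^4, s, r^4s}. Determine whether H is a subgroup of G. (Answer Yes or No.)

Yes

|H| = 4 divides |G| = 16, consistent with Lagrange.
H contains the identity, every element's inverse is in H, and H is closed under ·: it is a subgroup.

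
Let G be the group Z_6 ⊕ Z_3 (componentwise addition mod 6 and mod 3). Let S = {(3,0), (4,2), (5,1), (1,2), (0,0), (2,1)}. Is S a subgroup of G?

Yes

|S| = 6 divides |G| = 18, consistent with Lagrange.
S contains the identity, every element's inverse is in S, and S is closed under +: it is a subgroup.
In fact S = ⟨(1,2)⟩.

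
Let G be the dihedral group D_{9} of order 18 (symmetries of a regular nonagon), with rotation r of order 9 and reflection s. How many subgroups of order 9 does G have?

|G| = 18 and 9 | 18, so subgroups of order 9 are possible by Lagrange.
The subgroups of order 9 are: {e, r, r^2, r^3, r^4, r^5, r^6, r^7, r^8}.
So G has 1 subgroup of order 9.

1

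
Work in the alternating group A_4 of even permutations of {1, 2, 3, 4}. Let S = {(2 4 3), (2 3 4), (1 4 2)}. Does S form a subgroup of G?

No

The identity e ∉ S, so S is not a subgroup.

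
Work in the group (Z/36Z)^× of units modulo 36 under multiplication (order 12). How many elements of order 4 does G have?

0

No element of G has order 4 (even though 4 | 12).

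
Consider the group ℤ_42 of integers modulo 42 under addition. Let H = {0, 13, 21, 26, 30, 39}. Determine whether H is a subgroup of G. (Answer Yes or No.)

39 ∈ H but its inverse 3 ∉ H, so H is not a subgroup.

No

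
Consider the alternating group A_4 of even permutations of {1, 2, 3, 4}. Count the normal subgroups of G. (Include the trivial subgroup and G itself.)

G has 10 subgroups. Checking conjugation-invariance by order — order 1: 1/1 normal; order 2: 0/3 normal; order 3: 0/4 normal; order 4: 1/1 normal; order 12: 1/1 normal.
Total normal subgroups: 3.

3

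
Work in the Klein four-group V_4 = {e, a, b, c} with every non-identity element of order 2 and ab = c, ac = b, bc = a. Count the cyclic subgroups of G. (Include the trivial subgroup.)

4

A cyclic subgroup of order d is generated by each of its φ(d) elements of order d, so the cyclic subgroups of order d number (#elements of order d)/φ(d).
Cyclic subgroups by order — order 1: 1; order 2: 3.
Total: 4.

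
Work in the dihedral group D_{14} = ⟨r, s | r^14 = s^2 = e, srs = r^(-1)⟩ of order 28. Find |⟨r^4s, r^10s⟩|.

|⟨r^4s⟩| = 2 and |⟨r^10s⟩| = 2, so |H| is a multiple of lcm(2, 2) = 2 and divides |G| = 28.
Closing under the operation: H = {e, r^2, r^4, r^6, r^8, r^10, r^12, s, r^2s, r^4s, r^6s, r^8s, r^10s, r^12s}, so |H| = 14.

14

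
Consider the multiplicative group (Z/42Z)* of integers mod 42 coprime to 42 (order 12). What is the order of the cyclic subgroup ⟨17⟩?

6

Compute successive powers of 17 mod 42: 17, 37, 41, 25, 5, 1; 17^6 ≡ 1 (mod 42).
So |⟨17⟩| = 6.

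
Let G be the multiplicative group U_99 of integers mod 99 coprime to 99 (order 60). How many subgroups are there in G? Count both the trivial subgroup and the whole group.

20

|G| = 60, so by Lagrange every subgroup order divides 60. Divisors: 1, 2, 3, 4, 5, 6, 10, 12, 15, 20, 30, 60.
Subgroups by order — order 1: 1; order 2: 3; order 3: 1; order 4: 1; order 5: 1; order 6: 3; order 10: 3; order 12: 1; order 15: 1; order 20: 1; order 30: 3; order 60: 1.
Total: 1 + 3 + 1 + 1 + 1 + 3 + 3 + 1 + 1 + 1 + 3 + 1 = 20.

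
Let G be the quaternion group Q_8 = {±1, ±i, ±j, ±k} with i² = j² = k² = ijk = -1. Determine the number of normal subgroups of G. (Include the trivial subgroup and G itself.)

G has 6 subgroups. Checking conjugation-invariance by order — order 1: 1/1 normal; order 2: 1/1 normal; order 4: 3/3 normal; order 8: 1/1 normal.
Total normal subgroups: 6.

6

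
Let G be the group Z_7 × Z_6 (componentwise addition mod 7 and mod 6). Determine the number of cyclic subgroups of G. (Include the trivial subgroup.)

8

Each element a generates a cyclic subgroup ⟨a⟩; distinct elements may generate the same one (a cyclic group of order d has φ(d) generators).
Cyclic subgroups by order — order 1: 1; order 2: 1; order 3: 1; order 6: 1; order 7: 1; order 14: 1; order 21: 1; order 42: 1.
Total: 8.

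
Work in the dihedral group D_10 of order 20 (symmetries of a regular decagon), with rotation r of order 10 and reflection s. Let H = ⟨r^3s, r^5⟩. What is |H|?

4

|⟨r^3s⟩| = 2 and |⟨r^5⟩| = 2, so |H| is a multiple of lcm(2, 2) = 2 and divides |G| = 20.
Closing under the operation: H = {e, r^5, r^3s, r^8s}, so |H| = 4.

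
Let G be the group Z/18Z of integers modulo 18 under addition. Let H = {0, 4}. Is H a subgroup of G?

No

4 ∈ H but its inverse 14 ∉ H, so H is not a subgroup.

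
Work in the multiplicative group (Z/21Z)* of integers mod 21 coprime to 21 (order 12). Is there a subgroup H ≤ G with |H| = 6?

Yes

6 | 12. A subgroup of order 6 is {1, 4, 10, 13, 16, 19}.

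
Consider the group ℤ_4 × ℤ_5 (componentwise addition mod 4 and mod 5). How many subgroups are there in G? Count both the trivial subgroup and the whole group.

|G| = 20, so by Lagrange every subgroup order divides 20. Divisors: 1, 2, 4, 5, 10, 20.
Subgroups by order — order 1: 1; order 2: 1; order 4: 1; order 5: 1; order 10: 1; order 20: 1.
Total: 1 + 1 + 1 + 1 + 1 + 1 = 6.

6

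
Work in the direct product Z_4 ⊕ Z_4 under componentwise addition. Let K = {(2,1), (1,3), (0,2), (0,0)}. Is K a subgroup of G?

No

(2,1) ∈ K but its inverse (2,3) ∉ K, so K is not a subgroup.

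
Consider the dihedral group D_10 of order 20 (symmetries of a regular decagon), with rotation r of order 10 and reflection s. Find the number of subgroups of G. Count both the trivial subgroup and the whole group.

|G| = 20, so by Lagrange every subgroup order divides 20. Divisors: 1, 2, 4, 5, 10, 20.
Subgroups by order — order 1: 1; order 2: 11; order 4: 5; order 5: 1; order 10: 3; order 20: 1.
Total: 1 + 11 + 5 + 1 + 3 + 1 = 22.

22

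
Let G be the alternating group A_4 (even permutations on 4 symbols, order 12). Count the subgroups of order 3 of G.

4

|G| = 12 and 3 | 12, so subgroups of order 3 are possible by Lagrange.
The subgroups of order 3 are: {e, (1 2 3), (1 3 2)}; {e, (1 2 4), (1 4 2)}; {e, (1 3 4), (1 4 3)}; {e, (2 3 4), (2 4 3)}.
So G has 4 subgroups of order 3.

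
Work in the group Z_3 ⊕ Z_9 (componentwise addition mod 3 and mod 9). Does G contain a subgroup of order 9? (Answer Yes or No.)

Yes

9 | 27. A subgroup of order 9 is {(0,0), (0,1), (0,2), (0,3), (0,4), (0,5), (0,6), (0,7), (0,8)}.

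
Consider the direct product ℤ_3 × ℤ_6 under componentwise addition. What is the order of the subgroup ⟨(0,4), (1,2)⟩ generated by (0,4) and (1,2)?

9

|⟨(0,4)⟩| = 3 and |⟨(1,2)⟩| = 3, so |H| is a multiple of lcm(3, 3) = 3 and divides |G| = 18.
Closing under the operation: H = {(0,0), (0,2), (0,4), (1,0), (1,2), (1,4), (2,0), (2,2), (2,4)}, so |H| = 9.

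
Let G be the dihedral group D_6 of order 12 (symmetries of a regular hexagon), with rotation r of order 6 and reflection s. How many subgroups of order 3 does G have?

1

|G| = 12 and 3 | 12, so subgroups of order 3 are possible by Lagrange.
The subgroups of order 3 are: {e, r^2, r^4}.
So G has 1 subgroup of order 3.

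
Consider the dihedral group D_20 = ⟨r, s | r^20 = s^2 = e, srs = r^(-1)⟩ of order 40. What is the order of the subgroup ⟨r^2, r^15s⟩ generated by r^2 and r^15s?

20

|⟨r^2⟩| = 10 and |⟨r^15s⟩| = 2, so |H| is a multiple of lcm(10, 2) = 10 and divides |G| = 40.
Closing under the operation: H = {e, r^2, r^4, r^6, r^8, r^10, r^12, r^14, r^16, r^18, rs, r^3s, r^5s, r^7s, r^9s, r^11s, r^13s, r^15s, r^17s, r^19s}, so |H| = 20.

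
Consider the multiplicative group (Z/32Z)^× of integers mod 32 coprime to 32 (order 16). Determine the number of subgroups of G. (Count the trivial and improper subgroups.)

11

|G| = 16, so by Lagrange every subgroup order divides 16. Divisors: 1, 2, 4, 8, 16.
Subgroups by order — order 1: 1; order 2: 3; order 4: 3; order 8: 3; order 16: 1.
Total: 1 + 3 + 3 + 3 + 1 = 11.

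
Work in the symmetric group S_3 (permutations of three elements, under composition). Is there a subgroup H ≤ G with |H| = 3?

Yes

3 | 6. A subgroup of order 3 is {e, (1 2 3), (1 3 2)}.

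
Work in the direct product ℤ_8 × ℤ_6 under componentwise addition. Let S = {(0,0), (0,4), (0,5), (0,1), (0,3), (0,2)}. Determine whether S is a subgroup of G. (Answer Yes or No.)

Yes

|S| = 6 divides |G| = 48, consistent with Lagrange.
S contains the identity, every element's inverse is in S, and S is closed under +: it is a subgroup.
In fact S = ⟨(0,1)⟩.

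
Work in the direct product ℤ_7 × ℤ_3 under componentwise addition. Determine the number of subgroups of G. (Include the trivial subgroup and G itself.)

|G| = 21, so by Lagrange every subgroup order divides 21. Divisors: 1, 3, 7, 21.
Subgroups by order — order 1: 1; order 3: 1; order 7: 1; order 21: 1.
Total: 1 + 1 + 1 + 1 = 4.

4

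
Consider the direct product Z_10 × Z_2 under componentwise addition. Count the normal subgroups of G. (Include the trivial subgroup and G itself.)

G is abelian, so every subgroup is normal.
G has 10 subgroups in total, hence 10 normal subgroups.

10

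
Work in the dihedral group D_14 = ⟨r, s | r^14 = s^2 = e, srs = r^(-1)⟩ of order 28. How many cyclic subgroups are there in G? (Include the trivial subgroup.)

18

A cyclic subgroup of order d is generated by each of its φ(d) elements of order d, so the cyclic subgroups of order d number (#elements of order d)/φ(d).
Cyclic subgroups by order — order 1: 1; order 2: 15; order 7: 1; order 14: 1.
Total: 18.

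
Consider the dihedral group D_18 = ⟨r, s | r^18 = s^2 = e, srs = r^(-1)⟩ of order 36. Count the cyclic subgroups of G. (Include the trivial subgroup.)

A cyclic subgroup of order d is generated by each of its φ(d) elements of order d, so the cyclic subgroups of order d number (#elements of order d)/φ(d).
Cyclic subgroups by order — order 1: 1; order 2: 19; order 3: 1; order 6: 1; order 9: 1; order 18: 1.
Total: 24.

24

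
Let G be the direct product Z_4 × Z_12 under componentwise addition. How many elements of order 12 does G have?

24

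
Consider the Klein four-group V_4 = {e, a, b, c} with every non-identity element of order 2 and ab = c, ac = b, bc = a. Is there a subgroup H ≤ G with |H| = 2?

Yes

2 | 4. A subgroup of order 2 is {e, a}.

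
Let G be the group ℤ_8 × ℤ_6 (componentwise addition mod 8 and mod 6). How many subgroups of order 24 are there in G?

|G| = 48 and 24 | 48, so subgroups of order 24 are possible by Lagrange.
The subgroups of order 24 are: {(0,0), (0,1), (0,2), (0,3), (0,4), (0,5), (2,0), (2,1), (2,2), (2,3), (2,4), (2,5), (4,0), (4,1), (4,2), (4,3), (4,4), (4,5), (6,0), (6,1), (6,2), (6,3), (6,4), (6,5)}; {(0,0), (0,2), (0,4), (1,0), (1,2), (1,4), (2,0), (2,2), (2,4), (3,0), (3,2), (3,4), (4,0), (4,2), (4,4), (5,0), (5,2), (5,4), (6,0), (6,2), (6,4), (7,0), (7,2), (7,4)}; {(0,0), (0,2), (0,4), (1,1), (1,3), (1,5), (2,0), (2,2), (2,4), (3,1), (3,3), (3,5), (4,0), (4,2), (4,4), (5,1), (5,3), (5,5), (6,0), (6,2), (6,4), (7,1), (7,3), (7,5)}.
So G has 3 subgroups of order 24.

3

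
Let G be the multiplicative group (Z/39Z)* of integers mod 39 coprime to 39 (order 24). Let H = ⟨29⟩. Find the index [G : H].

4

|⟨29⟩| = 6 and |G| = 24.
By Lagrange, [G : H] = |G|/|H| = 24/6 = 4.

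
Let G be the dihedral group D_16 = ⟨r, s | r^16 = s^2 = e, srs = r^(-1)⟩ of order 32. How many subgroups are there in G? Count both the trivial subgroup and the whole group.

|G| = 32, so by Lagrange every subgroup order divides 32. Divisors: 1, 2, 4, 8, 16, 32.
Subgroups by order — order 1: 1; order 2: 17; order 4: 9; order 8: 5; order 16: 3; order 32: 1.
Total: 1 + 17 + 9 + 5 + 3 + 1 = 36.

36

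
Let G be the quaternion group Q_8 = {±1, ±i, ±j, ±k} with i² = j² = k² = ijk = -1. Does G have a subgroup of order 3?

3 does not divide |G| = 8, so by Lagrange no subgroup of order 3 exists.

No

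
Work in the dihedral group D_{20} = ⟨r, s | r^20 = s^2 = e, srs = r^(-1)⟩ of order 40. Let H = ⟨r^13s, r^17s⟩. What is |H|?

10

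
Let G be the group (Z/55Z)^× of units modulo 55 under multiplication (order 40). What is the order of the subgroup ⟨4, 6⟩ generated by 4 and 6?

20

|⟨4⟩| = 10 and |⟨6⟩| = 10, so |H| is a multiple of lcm(10, 10) = 10 and divides |G| = 40.
Closing under the operation: H = {1, 4, 6, 9, 14, 16, 19, 21, 24, 26, 29, 31, 34, 36, 39, 41, 46, 49, 51, 54}, so |H| = 20.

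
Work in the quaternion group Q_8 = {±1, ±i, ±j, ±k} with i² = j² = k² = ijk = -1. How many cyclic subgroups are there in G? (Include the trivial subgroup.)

5

Each element a generates a cyclic subgroup ⟨a⟩; distinct elements may generate the same one (a cyclic group of order d has φ(d) generators).
Cyclic subgroups by order — order 1: 1; order 2: 1; order 4: 3.
Total: 5.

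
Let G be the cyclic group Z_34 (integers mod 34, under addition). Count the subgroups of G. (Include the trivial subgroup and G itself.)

Subgroups of the cyclic group Z_34 correspond bijectively to divisors of 34.
Divisors of 34: 1, 2, 17, 34.
So Z_34 has 4 subgroups.

4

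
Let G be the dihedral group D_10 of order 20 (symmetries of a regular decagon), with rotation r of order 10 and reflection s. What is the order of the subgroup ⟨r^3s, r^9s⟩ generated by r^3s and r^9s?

|⟨r^3s⟩| = 2 and |⟨r^9s⟩| = 2, so |H| is a multiple of lcm(2, 2) = 2 and divides |G| = 20.
Closing under the operation: H = {e, r^2, r^4, r^6, r^8, rs, r^3s, r^5s, r^7s, r^9s}, so |H| = 10.

10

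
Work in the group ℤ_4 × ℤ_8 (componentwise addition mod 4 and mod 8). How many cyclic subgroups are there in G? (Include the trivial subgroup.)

14

Each element a generates a cyclic subgroup ⟨a⟩; distinct elements may generate the same one (a cyclic group of order d has φ(d) generators).
Cyclic subgroups by order — order 1: 1; order 2: 3; order 4: 6; order 8: 4.
Total: 14.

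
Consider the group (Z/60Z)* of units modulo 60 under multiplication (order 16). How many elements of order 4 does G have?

8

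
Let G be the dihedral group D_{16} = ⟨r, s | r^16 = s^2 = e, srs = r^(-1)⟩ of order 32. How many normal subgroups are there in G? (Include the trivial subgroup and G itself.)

8

G has 36 subgroups. Checking conjugation-invariance by order — order 1: 1/1 normal; order 2: 1/17 normal; order 4: 1/9 normal; order 8: 1/5 normal; order 16: 3/3 normal; order 32: 1/1 normal.
Total normal subgroups: 8.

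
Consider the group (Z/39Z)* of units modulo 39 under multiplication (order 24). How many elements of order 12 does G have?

8

The elements of order 12 are: 2, 7, 11, 19, 20, 28, 32, 37.
That's 8.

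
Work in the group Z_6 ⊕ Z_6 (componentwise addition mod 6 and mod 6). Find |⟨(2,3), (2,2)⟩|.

18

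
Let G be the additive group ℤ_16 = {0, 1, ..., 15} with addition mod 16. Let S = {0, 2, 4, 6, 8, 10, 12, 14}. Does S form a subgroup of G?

|S| = 8 divides |G| = 16, consistent with Lagrange.
S contains the identity, every element's inverse is in S, and S is closed under +: it is a subgroup.
In fact S = ⟨2⟩.

Yes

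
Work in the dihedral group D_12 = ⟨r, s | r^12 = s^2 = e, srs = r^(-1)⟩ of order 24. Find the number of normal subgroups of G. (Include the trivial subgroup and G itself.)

9

G has 34 subgroups. Checking conjugation-invariance by order — order 1: 1/1 normal; order 2: 1/13 normal; order 3: 1/1 normal; order 4: 1/7 normal; order 6: 1/5 normal; order 8: 0/3 normal; order 12: 3/3 normal; order 24: 1/1 normal.
Total normal subgroups: 9.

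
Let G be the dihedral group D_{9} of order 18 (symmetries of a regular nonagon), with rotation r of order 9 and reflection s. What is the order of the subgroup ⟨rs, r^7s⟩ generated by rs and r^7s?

|⟨rs⟩| = 2 and |⟨r^7s⟩| = 2, so |H| is a multiple of lcm(2, 2) = 2 and divides |G| = 18.
Closing under the operation: H = {e, r^3, r^6, rs, r^4s, r^7s}, so |H| = 6.

6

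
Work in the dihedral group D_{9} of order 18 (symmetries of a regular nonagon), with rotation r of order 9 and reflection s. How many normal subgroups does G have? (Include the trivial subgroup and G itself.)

4

G has 16 subgroups. Checking conjugation-invariance by order — order 1: 1/1 normal; order 2: 0/9 normal; order 3: 1/1 normal; order 6: 0/3 normal; order 9: 1/1 normal; order 18: 1/1 normal.
Total normal subgroups: 4.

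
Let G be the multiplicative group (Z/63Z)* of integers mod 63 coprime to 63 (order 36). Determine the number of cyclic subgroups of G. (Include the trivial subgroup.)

20

Each element a generates a cyclic subgroup ⟨a⟩; distinct elements may generate the same one (a cyclic group of order d has φ(d) generators).
Cyclic subgroups by order — order 1: 1; order 2: 3; order 3: 4; order 6: 12.
Total: 20.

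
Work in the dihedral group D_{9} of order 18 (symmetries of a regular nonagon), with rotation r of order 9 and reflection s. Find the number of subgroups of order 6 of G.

3

|G| = 18 and 6 | 18, so subgroups of order 6 are possible by Lagrange.
The subgroups of order 6 are: {e, r^3, r^6, r^2s, r^5s, r^8s}; {e, r^3, r^6, s, r^3s, r^6s}; {e, r^3, r^6, rs, r^4s, r^7s}.
So G has 3 subgroups of order 6.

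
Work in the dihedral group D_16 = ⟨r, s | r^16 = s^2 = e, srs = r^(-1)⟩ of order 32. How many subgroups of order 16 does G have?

3

|G| = 32 and 16 | 32, so subgroups of order 16 are possible by Lagrange.
The subgroups of order 16 are: {e, r, r^2, r^3, r^4, r^5, r^6, r^7, r^8, r^9, r^10, r^11, r^12, r^13, r^14, r^15}; {e, r^2, r^4, r^6, r^8, r^10, r^12, r^14, s, r^2s, r^4s, r^6s, r^8s, r^10s, r^12s, r^14s}; {e, r^2, r^4, r^6, r^8, r^10, r^12, r^14, rs, r^3s, r^5s, r^7s, r^9s, r^11s, r^13s, r^15s}.
So G has 3 subgroups of order 16.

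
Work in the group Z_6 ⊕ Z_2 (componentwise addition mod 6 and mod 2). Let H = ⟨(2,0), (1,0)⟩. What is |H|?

6

|⟨(2,0)⟩| = 3 and |⟨(1,0)⟩| = 6, so |H| is a multiple of lcm(3, 6) = 6 and divides |G| = 12.
Closing under the operation: H = {(0,0), (1,0), (2,0), (3,0), (4,0), (5,0)}, so |H| = 6.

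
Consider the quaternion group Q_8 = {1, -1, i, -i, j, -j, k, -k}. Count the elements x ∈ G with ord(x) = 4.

6

The elements of order 4 are: i, -i, j, -j, k, -k.
That's 6.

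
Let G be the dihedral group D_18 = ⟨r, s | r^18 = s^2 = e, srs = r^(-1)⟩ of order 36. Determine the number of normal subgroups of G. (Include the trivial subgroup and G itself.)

9

G has 45 subgroups. Checking conjugation-invariance by order — order 1: 1/1 normal; order 2: 1/19 normal; order 3: 1/1 normal; order 4: 0/9 normal; order 6: 1/7 normal; order 9: 1/1 normal; order 12: 0/3 normal; order 18: 3/3 normal; order 36: 1/1 normal.
Total normal subgroups: 9.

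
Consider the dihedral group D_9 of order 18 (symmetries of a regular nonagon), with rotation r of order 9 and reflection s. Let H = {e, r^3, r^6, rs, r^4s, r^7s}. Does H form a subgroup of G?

Yes

|H| = 6 divides |G| = 18, consistent with Lagrange.
H contains the identity, every element's inverse is in H, and H is closed under ·: it is a subgroup.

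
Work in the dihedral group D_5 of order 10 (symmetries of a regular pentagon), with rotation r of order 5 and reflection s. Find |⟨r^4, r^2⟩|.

5

|⟨r^4⟩| = 5 and |⟨r^2⟩| = 5, so |H| is a multiple of lcm(5, 5) = 5 and divides |G| = 10.
Closing under the operation: H = {e, r, r^2, r^3, r^4}, so |H| = 5.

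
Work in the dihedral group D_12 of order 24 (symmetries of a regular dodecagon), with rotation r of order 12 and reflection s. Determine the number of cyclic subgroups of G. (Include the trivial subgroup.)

18

Each element a generates a cyclic subgroup ⟨a⟩; distinct elements may generate the same one (a cyclic group of order d has φ(d) generators).
Cyclic subgroups by order — order 1: 1; order 2: 13; order 3: 1; order 4: 1; order 6: 1; order 12: 1.
Total: 18.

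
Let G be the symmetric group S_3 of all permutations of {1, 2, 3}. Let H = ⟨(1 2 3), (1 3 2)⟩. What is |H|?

|⟨(1 2 3)⟩| = 3 and |⟨(1 3 2)⟩| = 3, so |H| is a multiple of lcm(3, 3) = 3 and divides |G| = 6.
Closing under the operation: H = {e, (1 2 3), (1 3 2)}, so |H| = 3.

3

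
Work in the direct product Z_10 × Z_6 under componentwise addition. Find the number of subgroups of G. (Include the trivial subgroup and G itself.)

20

|G| = 60, so by Lagrange every subgroup order divides 60. Divisors: 1, 2, 3, 4, 5, 6, 10, 12, 15, 20, 30, 60.
Subgroups by order — order 1: 1; order 2: 3; order 3: 1; order 4: 1; order 5: 1; order 6: 3; order 10: 3; order 12: 1; order 15: 1; order 20: 1; order 30: 3; order 60: 1.
Total: 1 + 3 + 1 + 1 + 1 + 3 + 3 + 1 + 1 + 1 + 3 + 1 = 20.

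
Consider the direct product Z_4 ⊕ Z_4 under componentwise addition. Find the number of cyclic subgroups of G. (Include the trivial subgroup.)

10

Group the elements of G by the cyclic subgroup they generate; each cyclic subgroup of order d accounts for φ(d) elements.
Cyclic subgroups by order — order 1: 1; order 2: 3; order 4: 6.
Total: 10.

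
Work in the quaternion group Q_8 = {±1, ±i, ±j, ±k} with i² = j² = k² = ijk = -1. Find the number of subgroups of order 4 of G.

3

|G| = 8 and 4 | 8, so subgroups of order 4 are possible by Lagrange.
The subgroups of order 4 are: {1, -1, i, -i}; {1, -1, j, -j}; {1, -1, k, -k}.
So G has 3 subgroups of order 4.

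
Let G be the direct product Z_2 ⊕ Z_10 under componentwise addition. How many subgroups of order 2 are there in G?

|G| = 20 and 2 | 20, so subgroups of order 2 are possible by Lagrange.
The subgroups of order 2 are: {(0,0), (0,5)}; {(0,0), (1,0)}; {(0,0), (1,5)}.
So G has 3 subgroups of order 2.

3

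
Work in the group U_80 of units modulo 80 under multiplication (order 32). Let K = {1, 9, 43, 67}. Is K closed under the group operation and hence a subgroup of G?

Yes

|K| = 4 divides |G| = 32, consistent with Lagrange.
K contains the identity, every element's inverse is in K, and K is closed under ·: it is a subgroup.
In fact K = ⟨67⟩.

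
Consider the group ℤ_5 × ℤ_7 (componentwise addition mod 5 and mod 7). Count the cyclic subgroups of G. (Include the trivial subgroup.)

A cyclic subgroup of order d is generated by each of its φ(d) elements of order d, so the cyclic subgroups of order d number (#elements of order d)/φ(d).
Cyclic subgroups by order — order 1: 1; order 5: 1; order 7: 1; order 35: 1.
Total: 4.

4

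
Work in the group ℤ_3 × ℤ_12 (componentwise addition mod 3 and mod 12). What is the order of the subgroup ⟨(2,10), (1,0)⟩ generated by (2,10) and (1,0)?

18

|⟨(2,10)⟩| = 6 and |⟨(1,0)⟩| = 3, so |H| is a multiple of lcm(6, 3) = 6 and divides |G| = 36.
Closing under the operation: H = {(0,0), (0,2), (0,4), (0,6), (0,8), (0,10), (1,0), (1,2), (1,4), (1,6), (1,8), (1,10), (2,0), (2,2), (2,4), (2,6), (2,8), (2,10)}, so |H| = 18.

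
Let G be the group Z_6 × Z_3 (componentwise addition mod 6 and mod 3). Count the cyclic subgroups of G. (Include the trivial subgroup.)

Each element a generates a cyclic subgroup ⟨a⟩; distinct elements may generate the same one (a cyclic group of order d has φ(d) generators).
Cyclic subgroups by order — order 1: 1; order 2: 1; order 3: 4; order 6: 4.
Total: 10.

10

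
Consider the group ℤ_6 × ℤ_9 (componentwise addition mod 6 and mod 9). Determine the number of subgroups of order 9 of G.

|G| = 54 and 9 | 54, so subgroups of order 9 are possible by Lagrange.
The subgroups of order 9 are: {(0,0), (0,1), (0,2), (0,3), (0,4), (0,5), (0,6), (0,7), (0,8)}; {(0,0), (0,3), (0,6), (2,0), (2,3), (2,6), (4,0), (4,3), (4,6)}; {(0,0), (0,3), (0,6), (2,1), (2,4), (2,7), (4,2), (4,5), (4,8)}; {(0,0), (0,3), (0,6), (2,2), (2,5), (2,8), (4,1), (4,4), (4,7)}.
So G has 4 subgroups of order 9.

4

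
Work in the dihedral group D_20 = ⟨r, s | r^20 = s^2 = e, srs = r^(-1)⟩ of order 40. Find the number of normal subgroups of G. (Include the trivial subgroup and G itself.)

G has 48 subgroups. Checking conjugation-invariance by order — order 1: 1/1 normal; order 2: 1/21 normal; order 4: 1/11 normal; order 5: 1/1 normal; order 8: 0/5 normal; order 10: 1/5 normal; order 20: 3/3 normal; order 40: 1/1 normal.
Total normal subgroups: 9.

9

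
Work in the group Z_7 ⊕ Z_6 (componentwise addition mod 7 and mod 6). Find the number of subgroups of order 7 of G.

1

|G| = 42 and 7 | 42, so subgroups of order 7 are possible by Lagrange.
The subgroups of order 7 are: {(0,0), (1,0), (2,0), (3,0), (4,0), (5,0), (6,0)}.
So G has 1 subgroup of order 7.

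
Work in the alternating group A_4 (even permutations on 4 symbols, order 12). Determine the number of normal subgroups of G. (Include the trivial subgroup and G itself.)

G has 10 subgroups. Checking conjugation-invariance by order — order 1: 1/1 normal; order 2: 0/3 normal; order 3: 0/4 normal; order 4: 1/1 normal; order 12: 1/1 normal.
Total normal subgroups: 3.

3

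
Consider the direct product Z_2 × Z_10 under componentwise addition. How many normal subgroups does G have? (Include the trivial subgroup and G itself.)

10

G is abelian, so every subgroup is normal.
G has 10 subgroups in total, hence 10 normal subgroups.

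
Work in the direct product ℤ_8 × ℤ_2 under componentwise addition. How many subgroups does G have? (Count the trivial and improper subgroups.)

|G| = 16, so by Lagrange every subgroup order divides 16. Divisors: 1, 2, 4, 8, 16.
Subgroups by order — order 1: 1; order 2: 3; order 4: 3; order 8: 3; order 16: 1.
Total: 1 + 3 + 3 + 3 + 1 = 11.

11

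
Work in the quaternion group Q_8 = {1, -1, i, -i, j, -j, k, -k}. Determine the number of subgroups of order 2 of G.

|G| = 8 and 2 | 8, so subgroups of order 2 are possible by Lagrange.
The subgroups of order 2 are: {1, -1}.
So G has 1 subgroup of order 2.

1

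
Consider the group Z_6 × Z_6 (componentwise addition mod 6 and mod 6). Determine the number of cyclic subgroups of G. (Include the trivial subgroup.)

20

Group the elements of G by the cyclic subgroup they generate; each cyclic subgroup of order d accounts for φ(d) elements.
Cyclic subgroups by order — order 1: 1; order 2: 3; order 3: 4; order 6: 12.
Total: 20.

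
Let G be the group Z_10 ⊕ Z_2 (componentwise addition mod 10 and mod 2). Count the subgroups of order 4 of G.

1

|G| = 20 and 4 | 20, so subgroups of order 4 are possible by Lagrange.
The subgroups of order 4 are: {(0,0), (0,1), (5,0), (5,1)}.
So G has 1 subgroup of order 4.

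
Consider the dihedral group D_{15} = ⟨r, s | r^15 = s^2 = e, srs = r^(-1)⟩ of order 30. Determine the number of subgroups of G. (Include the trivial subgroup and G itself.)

|G| = 30, so by Lagrange every subgroup order divides 30. Divisors: 1, 2, 3, 5, 6, 10, 15, 30.
Subgroups by order — order 1: 1; order 2: 15; order 3: 1; order 5: 1; order 6: 5; order 10: 3; order 15: 1; order 30: 1.
Total: 1 + 15 + 1 + 1 + 5 + 3 + 1 + 1 = 28.

28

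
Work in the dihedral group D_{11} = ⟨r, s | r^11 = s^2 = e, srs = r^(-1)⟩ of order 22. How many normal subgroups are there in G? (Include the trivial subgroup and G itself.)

3

G has 14 subgroups. Checking conjugation-invariance by order — order 1: 1/1 normal; order 2: 0/11 normal; order 11: 1/1 normal; order 22: 1/1 normal.
Total normal subgroups: 3.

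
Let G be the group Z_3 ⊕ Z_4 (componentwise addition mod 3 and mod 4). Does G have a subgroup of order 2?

Yes

2 | 12. A subgroup of order 2 is {(0,0), (0,2)}.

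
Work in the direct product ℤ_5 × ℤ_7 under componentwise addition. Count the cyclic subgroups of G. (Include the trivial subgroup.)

Each element a generates a cyclic subgroup ⟨a⟩; distinct elements may generate the same one (a cyclic group of order d has φ(d) generators).
Cyclic subgroups by order — order 1: 1; order 5: 1; order 7: 1; order 35: 1.
Total: 4.

4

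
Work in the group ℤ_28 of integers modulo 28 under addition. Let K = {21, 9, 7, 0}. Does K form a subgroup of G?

No

9 ∈ K but its inverse 19 ∉ K, so K is not a subgroup.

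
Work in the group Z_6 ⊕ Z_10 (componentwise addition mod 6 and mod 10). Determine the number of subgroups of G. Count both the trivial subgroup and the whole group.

20

|G| = 60, so by Lagrange every subgroup order divides 60. Divisors: 1, 2, 3, 4, 5, 6, 10, 12, 15, 20, 30, 60.
Subgroups by order — order 1: 1; order 2: 3; order 3: 1; order 4: 1; order 5: 1; order 6: 3; order 10: 3; order 12: 1; order 15: 1; order 20: 1; order 30: 3; order 60: 1.
Total: 1 + 3 + 1 + 1 + 1 + 3 + 3 + 1 + 1 + 1 + 3 + 1 = 20.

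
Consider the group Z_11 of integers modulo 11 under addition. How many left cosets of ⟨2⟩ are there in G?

|⟨2⟩| = 11 and |G| = 11.
By Lagrange, [G : H] = |G|/|H| = 11/11 = 1.

1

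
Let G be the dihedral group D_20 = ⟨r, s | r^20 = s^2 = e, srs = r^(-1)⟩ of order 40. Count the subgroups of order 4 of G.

|G| = 40 and 4 | 40, so subgroups of order 4 are possible by Lagrange.
The subgroups of order 4 are: {e, r^10, s, r^10s}; {e, r^10, rs, r^11s}; {e, r^10, r^2s, r^12s}; {e, r^10, r^3s, r^13s}; … (11 in all).
So G has 11 subgroups of order 4.

11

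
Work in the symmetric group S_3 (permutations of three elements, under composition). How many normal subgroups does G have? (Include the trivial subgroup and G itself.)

3

G has 6 subgroups. Checking conjugation-invariance by order — order 1: 1/1 normal; order 2: 0/3 normal; order 3: 1/1 normal; order 6: 1/1 normal.
Total normal subgroups: 3.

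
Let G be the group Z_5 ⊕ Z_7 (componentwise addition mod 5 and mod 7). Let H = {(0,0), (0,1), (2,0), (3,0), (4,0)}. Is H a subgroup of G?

(0,1) ∈ H but its inverse (0,6) ∉ H, so H is not a subgroup.

No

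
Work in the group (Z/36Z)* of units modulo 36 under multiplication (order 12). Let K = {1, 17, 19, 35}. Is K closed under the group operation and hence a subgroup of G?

Yes

|K| = 4 divides |G| = 12, consistent with Lagrange.
K contains the identity, every element's inverse is in K, and K is closed under ·: it is a subgroup.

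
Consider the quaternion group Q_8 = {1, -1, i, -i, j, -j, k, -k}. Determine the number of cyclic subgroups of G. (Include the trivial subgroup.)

5

A cyclic subgroup of order d is generated by each of its φ(d) elements of order d, so the cyclic subgroups of order d number (#elements of order d)/φ(d).
Cyclic subgroups by order — order 1: 1; order 2: 1; order 4: 3.
Total: 5.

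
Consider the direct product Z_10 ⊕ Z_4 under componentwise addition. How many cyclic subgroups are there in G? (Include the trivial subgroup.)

12

A cyclic subgroup of order d is generated by each of its φ(d) elements of order d, so the cyclic subgroups of order d number (#elements of order d)/φ(d).
Cyclic subgroups by order — order 1: 1; order 2: 3; order 4: 2; order 5: 1; order 10: 3; order 20: 2.
Total: 12.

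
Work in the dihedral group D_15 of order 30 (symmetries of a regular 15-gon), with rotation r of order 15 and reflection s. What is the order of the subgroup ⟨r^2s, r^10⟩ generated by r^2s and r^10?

|⟨r^2s⟩| = 2 and |⟨r^10⟩| = 3, so |H| is a multiple of lcm(2, 3) = 6 and divides |G| = 30.
Closing under the operation: H = {e, r^5, r^10, r^2s, r^7s, r^12s}, so |H| = 6.

6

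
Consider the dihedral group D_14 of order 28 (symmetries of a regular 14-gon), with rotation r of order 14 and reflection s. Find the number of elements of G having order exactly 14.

The elements of order 14 are: r, r^3, r^5, r^9, r^11, r^13.
That's 6.

6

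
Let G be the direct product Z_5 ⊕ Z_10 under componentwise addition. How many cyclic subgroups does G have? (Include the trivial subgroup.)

Group the elements of G by the cyclic subgroup they generate; each cyclic subgroup of order d accounts for φ(d) elements.
Cyclic subgroups by order — order 1: 1; order 2: 1; order 5: 6; order 10: 6.
Total: 14.

14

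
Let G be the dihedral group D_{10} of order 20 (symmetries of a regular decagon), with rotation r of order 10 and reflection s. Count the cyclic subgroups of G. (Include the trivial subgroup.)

14

Each element a generates a cyclic subgroup ⟨a⟩; distinct elements may generate the same one (a cyclic group of order d has φ(d) generators).
Cyclic subgroups by order — order 1: 1; order 2: 11; order 5: 1; order 10: 1.
Total: 14.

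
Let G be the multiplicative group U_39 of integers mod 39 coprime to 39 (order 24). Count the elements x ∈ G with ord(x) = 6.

The elements of order 6 are: 4, 10, 17, 23, 29, 35.
That's 6.

6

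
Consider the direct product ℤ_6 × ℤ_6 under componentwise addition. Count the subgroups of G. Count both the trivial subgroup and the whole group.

|G| = 36, so by Lagrange every subgroup order divides 36. Divisors: 1, 2, 3, 4, 6, 9, 12, 18, 36.
Subgroups by order — order 1: 1; order 2: 3; order 3: 4; order 4: 1; order 6: 12; order 9: 1; order 12: 4; order 18: 3; order 36: 1.
Total: 1 + 3 + 4 + 1 + 12 + 1 + 4 + 3 + 1 = 30.

30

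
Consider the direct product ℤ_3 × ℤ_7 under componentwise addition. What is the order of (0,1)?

The order of (0,1) in Z_3 × Z_7 is lcm(ord(0) in Z_3, ord(1) in Z_7).
ord(0) = 1 and ord(1) = 7, so |⟨(0,1)⟩| = lcm(1, 7) = 7.

7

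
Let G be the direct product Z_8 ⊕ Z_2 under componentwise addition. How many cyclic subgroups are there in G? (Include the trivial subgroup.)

Each element a generates a cyclic subgroup ⟨a⟩; distinct elements may generate the same one (a cyclic group of order d has φ(d) generators).
Cyclic subgroups by order — order 1: 1; order 2: 3; order 4: 2; order 8: 2.
Total: 8.

8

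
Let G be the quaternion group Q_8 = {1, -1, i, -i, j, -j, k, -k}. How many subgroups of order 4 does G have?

3

|G| = 8 and 4 | 8, so subgroups of order 4 are possible by Lagrange.
The subgroups of order 4 are: {1, -1, i, -i}; {1, -1, j, -j}; {1, -1, k, -k}.
So G has 3 subgroups of order 4.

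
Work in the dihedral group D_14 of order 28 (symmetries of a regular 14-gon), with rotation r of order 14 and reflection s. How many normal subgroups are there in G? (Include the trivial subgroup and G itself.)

G has 28 subgroups. Checking conjugation-invariance by order — order 1: 1/1 normal; order 2: 1/15 normal; order 4: 0/7 normal; order 7: 1/1 normal; order 14: 3/3 normal; order 28: 1/1 normal.
Total normal subgroups: 7.

7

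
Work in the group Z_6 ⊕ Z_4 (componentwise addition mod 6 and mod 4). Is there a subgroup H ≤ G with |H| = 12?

Yes

12 | 24. A subgroup of order 12 is {(0,0), (0,1), (0,2), (0,3), (2,0), (2,1), (2,2), (2,3), (4,0), (4,1), (4,2), (4,3)}.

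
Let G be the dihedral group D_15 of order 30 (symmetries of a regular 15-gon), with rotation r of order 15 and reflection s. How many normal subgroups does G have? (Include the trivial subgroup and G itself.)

5

G has 28 subgroups. Checking conjugation-invariance by order — order 1: 1/1 normal; order 2: 0/15 normal; order 3: 1/1 normal; order 5: 1/1 normal; order 6: 0/5 normal; order 10: 0/3 normal; order 15: 1/1 normal; order 30: 1/1 normal.
Total normal subgroups: 5.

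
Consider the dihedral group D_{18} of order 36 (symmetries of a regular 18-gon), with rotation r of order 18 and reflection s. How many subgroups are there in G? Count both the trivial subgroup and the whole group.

|G| = 36, so by Lagrange every subgroup order divides 36. Divisors: 1, 2, 3, 4, 6, 9, 12, 18, 36.
Subgroups by order — order 1: 1; order 2: 19; order 3: 1; order 4: 9; order 6: 7; order 9: 1; order 12: 3; order 18: 3; order 36: 1.
Total: 1 + 19 + 1 + 9 + 7 + 1 + 3 + 3 + 1 = 45.

45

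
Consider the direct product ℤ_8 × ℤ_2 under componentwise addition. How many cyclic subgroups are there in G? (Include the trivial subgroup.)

A cyclic subgroup of order d is generated by each of its φ(d) elements of order d, so the cyclic subgroups of order d number (#elements of order d)/φ(d).
Cyclic subgroups by order — order 1: 1; order 2: 3; order 4: 2; order 8: 2.
Total: 8.

8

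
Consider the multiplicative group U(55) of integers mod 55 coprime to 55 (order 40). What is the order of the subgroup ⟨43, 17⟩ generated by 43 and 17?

20

|⟨43⟩| = 4 and |⟨17⟩| = 20, so |H| is a multiple of lcm(4, 20) = 20 and divides |G| = 40.
Closing under the operation: H = {1, 2, 4, 7, 8, 9, 13, 14, 16, 17, 18, 26, 28, 31, 32, 34, 36, 43, 49, 52}, so |H| = 20.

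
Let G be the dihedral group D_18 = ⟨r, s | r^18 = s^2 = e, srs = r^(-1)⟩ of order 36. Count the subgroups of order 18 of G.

|G| = 36 and 18 | 36, so subgroups of order 18 are possible by Lagrange.
The subgroups of order 18 are: {e, r, r^2, r^3, r^4, r^5, r^6, r^7, r^8, r^9, r^10, r^11, r^12, r^13, r^14, r^15, r^16, r^17}; {e, r^2, r^4, r^6, r^8, r^10, r^12, r^14, r^16, s, r^2s, r^4s, r^6s, r^8s, r^10s, r^12s, r^14s, r^16s}; {e, r^2, r^4, r^6, r^8, r^10, r^12, r^14, r^16, rs, r^3s, r^5s, r^7s, r^9s, r^11s, r^13s, r^15s, r^17s}.
So G has 3 subgroups of order 18.

3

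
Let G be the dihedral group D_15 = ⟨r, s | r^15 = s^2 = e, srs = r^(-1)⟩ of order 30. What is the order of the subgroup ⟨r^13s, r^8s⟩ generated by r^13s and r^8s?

6

|⟨r^13s⟩| = 2 and |⟨r^8s⟩| = 2, so |H| is a multiple of lcm(2, 2) = 2 and divides |G| = 30.
Closing under the operation: H = {e, r^5, r^10, r^3s, r^8s, r^13s}, so |H| = 6.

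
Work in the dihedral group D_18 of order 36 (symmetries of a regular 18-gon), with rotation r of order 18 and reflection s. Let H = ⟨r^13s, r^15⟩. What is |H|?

12

|⟨r^13s⟩| = 2 and |⟨r^15⟩| = 6, so |H| is a multiple of lcm(2, 6) = 6 and divides |G| = 36.
Closing under the operation: H = {e, r^3, r^6, r^9, r^12, r^15, rs, r^4s, r^7s, r^10s, r^13s, r^16s}, so |H| = 12.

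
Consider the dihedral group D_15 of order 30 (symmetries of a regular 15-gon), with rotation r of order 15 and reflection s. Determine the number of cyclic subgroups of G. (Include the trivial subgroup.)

19

Each element a generates a cyclic subgroup ⟨a⟩; distinct elements may generate the same one (a cyclic group of order d has φ(d) generators).
Cyclic subgroups by order — order 1: 1; order 2: 15; order 3: 1; order 5: 1; order 15: 1.
Total: 19.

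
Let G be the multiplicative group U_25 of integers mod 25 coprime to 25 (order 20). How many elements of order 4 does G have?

2

The elements of order 4 are: 7, 18.
That's 2.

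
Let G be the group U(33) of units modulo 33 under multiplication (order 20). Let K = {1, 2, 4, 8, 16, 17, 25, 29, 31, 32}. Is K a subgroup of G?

Yes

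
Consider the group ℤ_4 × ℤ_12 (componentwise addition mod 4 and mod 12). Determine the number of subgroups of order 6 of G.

3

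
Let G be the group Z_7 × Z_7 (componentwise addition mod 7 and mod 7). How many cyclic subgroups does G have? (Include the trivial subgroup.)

9

Each element a generates a cyclic subgroup ⟨a⟩; distinct elements may generate the same one (a cyclic group of order d has φ(d) generators).
Cyclic subgroups by order — order 1: 1; order 7: 8.
Total: 9.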